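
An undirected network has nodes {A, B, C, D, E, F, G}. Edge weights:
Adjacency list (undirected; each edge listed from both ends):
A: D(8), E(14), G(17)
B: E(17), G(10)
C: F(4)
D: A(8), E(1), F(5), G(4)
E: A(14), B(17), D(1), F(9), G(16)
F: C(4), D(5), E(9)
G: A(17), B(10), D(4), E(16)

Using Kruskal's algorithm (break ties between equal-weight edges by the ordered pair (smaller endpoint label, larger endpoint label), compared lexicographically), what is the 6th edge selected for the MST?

B-G

Kruskal: consider edges lightest-first.
D-E (1): add — endpoints in different components.
C-F (4): add — endpoints in different components.
D-G (4): add — endpoints in different components.
D-F (5): add — endpoints in different components.
A-D (8): add — endpoints in different components.
E-F (9): skip — E and F already connected.
B-G (10): add — endpoints in different components.
The 6th edge added is B-G.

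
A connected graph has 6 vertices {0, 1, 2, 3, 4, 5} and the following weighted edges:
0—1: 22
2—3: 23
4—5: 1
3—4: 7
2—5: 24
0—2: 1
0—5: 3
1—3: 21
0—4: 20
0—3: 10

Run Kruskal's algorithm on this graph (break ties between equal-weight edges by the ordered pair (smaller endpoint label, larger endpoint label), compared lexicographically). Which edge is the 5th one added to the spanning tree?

1-3

Kruskal: consider edges lightest-first.
0—2 (1): add — endpoints in different components.
4—5 (1): add — endpoints in different components.
0—5 (3): add — endpoints in different components.
3—4 (7): add — endpoints in different components.
0—3 (10): skip — 0 and 3 already connected.
0—4 (20): skip — 0 and 4 already connected.
1—3 (21): add — endpoints in different components.
The 5th edge added is 1—3.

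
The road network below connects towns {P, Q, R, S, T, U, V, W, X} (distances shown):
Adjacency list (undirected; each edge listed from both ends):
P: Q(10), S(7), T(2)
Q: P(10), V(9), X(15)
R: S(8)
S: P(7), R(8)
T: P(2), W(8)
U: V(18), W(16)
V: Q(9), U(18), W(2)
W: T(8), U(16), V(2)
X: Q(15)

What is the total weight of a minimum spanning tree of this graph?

67

Sort edges by weight, then run Kruskal:
P T (2): add — endpoints in different components.
V W (2): add — endpoints in different components.
P S (7): add — endpoints in different components.
R S (8): add — endpoints in different components.
T W (8): add — endpoints in different components.
Q V (9): add — endpoints in different components.
P Q (10): skip — Q and P already connected.
Q X (15): add — endpoints in different components.
U W (16): add — endpoints in different components.
MST edges: P T, V W, P S, R S, T W, Q V, Q X, U W; total weight 2+2+7+8+8+9+15+16 = 67.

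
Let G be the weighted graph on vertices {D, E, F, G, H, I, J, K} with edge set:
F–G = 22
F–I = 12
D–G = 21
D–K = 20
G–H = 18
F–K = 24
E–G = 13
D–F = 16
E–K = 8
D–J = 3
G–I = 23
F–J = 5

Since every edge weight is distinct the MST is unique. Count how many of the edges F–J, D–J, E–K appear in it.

3

Kruskal's algorithm — process edges by increasing weight (ties by edge label):
D–J (3): add — endpoints in different components.
F–J (5): add — endpoints in different components.
E–K (8): add — endpoints in different components.
F–I (12): add — endpoints in different components.
E–G (13): add — endpoints in different components.
D–F (16): skip — D and F already connected.
G–H (18): add — endpoints in different components.
D–K (20): add — endpoints in different components.
MST edge set: {D–J, F–J, E–K, F–I, E–G, G–H, D–K}.
Of the listed edges, {F–J, D–J, E–K} are in the MST → 3.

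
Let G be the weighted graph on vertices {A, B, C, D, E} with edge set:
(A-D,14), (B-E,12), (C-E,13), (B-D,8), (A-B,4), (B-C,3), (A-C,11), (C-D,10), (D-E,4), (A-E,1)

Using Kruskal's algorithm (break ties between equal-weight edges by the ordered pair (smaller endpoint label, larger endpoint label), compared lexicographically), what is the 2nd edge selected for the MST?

Kruskal's algorithm — process edges by increasing weight (ties by edge label):
A-E (1): add — endpoints in different components.
B-C (3): add — endpoints in different components.
A-B (4): add — endpoints in different components.
D-E (4): add — endpoints in different components.
The 2nd edge added is B-C.

B-C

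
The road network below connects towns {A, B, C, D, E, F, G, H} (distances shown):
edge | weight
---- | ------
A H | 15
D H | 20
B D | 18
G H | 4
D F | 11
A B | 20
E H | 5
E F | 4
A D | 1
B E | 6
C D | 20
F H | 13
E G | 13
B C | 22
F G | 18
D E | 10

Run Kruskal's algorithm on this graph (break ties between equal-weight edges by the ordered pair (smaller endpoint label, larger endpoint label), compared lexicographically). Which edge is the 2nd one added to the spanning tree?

E-F

Kruskal's algorithm — process edges by increasing weight (ties by edge label):
A D (1): add — endpoints in different components.
E F (4): add — endpoints in different components.
G H (4): add — endpoints in different components.
E H (5): add — endpoints in different components.
B E (6): add — endpoints in different components.
D E (10): add — endpoints in different components.
D F (11): skip — D and F already connected.
E G (13): skip — E and G already connected.
F H (13): skip — F and H already connected.
A H (15): skip — A and H already connected.
B D (18): skip — B and D already connected.
F G (18): skip — F and G already connected.
A B (20): skip — A and B already connected.
C D (20): add — endpoints in different components.
The 2nd edge added is E F.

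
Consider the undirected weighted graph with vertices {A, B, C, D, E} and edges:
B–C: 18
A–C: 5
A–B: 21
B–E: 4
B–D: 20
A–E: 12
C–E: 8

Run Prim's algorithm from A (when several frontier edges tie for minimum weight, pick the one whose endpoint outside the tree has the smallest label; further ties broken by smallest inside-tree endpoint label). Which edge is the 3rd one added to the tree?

Prim, starting at A.
Step 1: cheapest edge leaving the tree is A–C (5); add C.
Step 2: cheapest edge leaving the tree is C–E (8); add E.
Step 3: cheapest edge leaving the tree is B–E (4); add B.
Step 4: cheapest edge leaving the tree is B–D (20); add D.
The 3rd edge added is B–E.

B-E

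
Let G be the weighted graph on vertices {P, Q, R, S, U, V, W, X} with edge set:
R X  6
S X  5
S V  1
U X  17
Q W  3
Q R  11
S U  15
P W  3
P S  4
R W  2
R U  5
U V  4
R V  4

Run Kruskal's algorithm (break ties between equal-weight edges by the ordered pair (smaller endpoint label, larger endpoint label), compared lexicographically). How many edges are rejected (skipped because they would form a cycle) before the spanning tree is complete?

2

Kruskal's algorithm — process edges by increasing weight (ties by edge label):
S V (1): add — endpoints in different components.
R W (2): add — endpoints in different components.
P W (3): add — endpoints in different components.
Q W (3): add — endpoints in different components.
P S (4): add — endpoints in different components.
R V (4): skip — V and R already connected.
U V (4): add — endpoints in different components.
R U (5): skip — U and R already connected.
S X (5): add — endpoints in different components.
Edges rejected before the tree was complete: 2.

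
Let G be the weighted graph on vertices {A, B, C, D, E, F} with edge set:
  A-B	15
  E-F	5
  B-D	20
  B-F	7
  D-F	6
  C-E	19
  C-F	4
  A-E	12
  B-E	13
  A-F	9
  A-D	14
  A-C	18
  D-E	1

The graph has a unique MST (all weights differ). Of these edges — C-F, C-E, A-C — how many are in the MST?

1

Sort edges by weight, then run Kruskal:
D-E (1): add — endpoints in different components.
C-F (4): add — endpoints in different components.
E-F (5): add — endpoints in different components.
D-F (6): skip — D and F already connected.
B-F (7): add — endpoints in different components.
A-F (9): add — endpoints in different components.
MST edge set: {D-E, C-F, E-F, B-F, A-F}.
Of the listed edges, {C-F} are in the MST → 1.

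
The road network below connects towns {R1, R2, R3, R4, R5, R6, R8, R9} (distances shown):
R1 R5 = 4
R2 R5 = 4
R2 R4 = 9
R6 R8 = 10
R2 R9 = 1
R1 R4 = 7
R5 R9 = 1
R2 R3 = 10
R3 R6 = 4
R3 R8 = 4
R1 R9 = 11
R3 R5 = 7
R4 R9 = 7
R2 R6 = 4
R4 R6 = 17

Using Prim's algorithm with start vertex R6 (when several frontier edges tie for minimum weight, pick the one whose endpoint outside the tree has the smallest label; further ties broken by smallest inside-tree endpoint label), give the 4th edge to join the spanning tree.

Prim, starting at R6.
Step 1: cheapest edge leaving the tree is R2 R6 (4); add R2.
Step 2: cheapest edge leaving the tree is R2 R9 (1); add R9.
Step 3: cheapest edge leaving the tree is R5 R9 (1); add R5.
Step 4: cheapest edge leaving the tree is R1 R5 (4); add R1.
Step 5: cheapest edge leaving the tree is R3 R6 (4); add R3.
Step 6: cheapest edge leaving the tree is R3 R8 (4); add R8.
Step 7: cheapest edge leaving the tree is R1 R4 (7); add R4.
The 4th edge added is R1 R5.

R1-R5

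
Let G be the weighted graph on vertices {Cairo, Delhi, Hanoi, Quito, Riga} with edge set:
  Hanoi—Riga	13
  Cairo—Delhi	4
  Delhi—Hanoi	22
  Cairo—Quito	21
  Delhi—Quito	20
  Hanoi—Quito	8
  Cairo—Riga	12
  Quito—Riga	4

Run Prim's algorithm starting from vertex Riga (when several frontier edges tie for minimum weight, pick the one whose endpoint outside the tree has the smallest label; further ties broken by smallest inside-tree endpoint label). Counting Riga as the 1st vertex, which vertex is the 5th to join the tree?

Prim's algorithm from Riga:
Step 1: cheapest edge leaving the tree is Quito—Riga (4); add Quito.
Step 2: cheapest edge leaving the tree is Hanoi—Quito (8); add Hanoi.
Step 3: cheapest edge leaving the tree is Cairo—Riga (12); add Cairo.
Step 4: cheapest edge leaving the tree is Cairo—Delhi (4); add Delhi.
Vertex order: Riga, Quito, Hanoi, Cairo, Delhi. The 5th vertex is Delhi.

Delhi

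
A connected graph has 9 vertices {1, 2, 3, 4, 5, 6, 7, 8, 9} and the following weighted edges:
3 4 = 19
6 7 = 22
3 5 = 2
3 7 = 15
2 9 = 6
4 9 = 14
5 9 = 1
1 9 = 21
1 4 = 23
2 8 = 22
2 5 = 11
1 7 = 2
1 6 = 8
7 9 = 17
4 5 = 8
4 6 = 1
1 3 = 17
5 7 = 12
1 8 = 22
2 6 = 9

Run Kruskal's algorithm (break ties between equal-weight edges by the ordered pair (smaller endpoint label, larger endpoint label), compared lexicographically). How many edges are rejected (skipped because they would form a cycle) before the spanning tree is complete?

9

Sort edges by weight, then run Kruskal:
4 6 (1): add — endpoints in different components.
5 9 (1): add — endpoints in different components.
1 7 (2): add — endpoints in different components.
3 5 (2): add — endpoints in different components.
2 9 (6): add — endpoints in different components.
1 6 (8): add — endpoints in different components.
4 5 (8): add — endpoints in different components.
2 6 (9): skip — 2 and 6 already connected.
2 5 (11): skip — 2 and 5 already connected.
5 7 (12): skip — 5 and 7 already connected.
4 9 (14): skip — 4 and 9 already connected.
3 7 (15): skip — 3 and 7 already connected.
1 3 (17): skip — 1 and 3 already connected.
7 9 (17): skip — 7 and 9 already connected.
3 4 (19): skip — 3 and 4 already connected.
1 9 (21): skip — 1 and 9 already connected.
1 8 (22): add — endpoints in different components.
Edges rejected before the tree was complete: 9.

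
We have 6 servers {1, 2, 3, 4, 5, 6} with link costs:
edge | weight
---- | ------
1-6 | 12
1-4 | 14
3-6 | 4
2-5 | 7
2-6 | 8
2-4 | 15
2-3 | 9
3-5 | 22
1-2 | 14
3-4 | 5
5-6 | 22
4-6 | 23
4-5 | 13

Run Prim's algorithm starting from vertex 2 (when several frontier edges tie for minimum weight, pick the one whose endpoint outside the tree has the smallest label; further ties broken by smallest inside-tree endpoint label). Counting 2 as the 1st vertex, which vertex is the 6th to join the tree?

1

Grow the tree from 2 using Prim:
Step 1: frontier [2-5 7, 2-6 8, 2-3 9, 1-2 14, 2-4 15] → take 2-5 (7); add 5.
Step 2: frontier [2-6 8, 2-3 9, 1-2 14, 2-4 15, 4-5 13, 3-5 22, 5-6 22] → take 2-6 (8); add 6.
Step 3: frontier [2-3 9, 1-2 14, 2-4 15, 4-5 13, 3-5 22, 3-6 4, 1-6 12, 4-6 23] → take 3-6 (4); add 3.
Step 4: frontier [1-2 14, 2-4 15, 3-4 5, 4-5 13, 1-6 12, 4-6 23] → take 3-4 (5); add 4.
Step 5: frontier [1-2 14, 1-4 14, 1-6 12] → take 1-6 (12); add 1.
Vertex order: 2, 5, 6, 3, 4, 1. The 6th vertex is 1.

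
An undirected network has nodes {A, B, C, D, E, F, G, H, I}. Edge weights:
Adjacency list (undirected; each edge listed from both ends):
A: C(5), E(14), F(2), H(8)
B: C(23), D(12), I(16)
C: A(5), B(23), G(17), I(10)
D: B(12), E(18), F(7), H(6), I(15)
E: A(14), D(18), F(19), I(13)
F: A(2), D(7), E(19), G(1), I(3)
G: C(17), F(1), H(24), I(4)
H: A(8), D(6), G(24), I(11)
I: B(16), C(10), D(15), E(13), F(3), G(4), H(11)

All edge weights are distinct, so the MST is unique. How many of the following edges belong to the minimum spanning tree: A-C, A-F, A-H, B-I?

Kruskal's algorithm — process edges by increasing weight (ties by edge label):
F-G (1): add — endpoints in different components.
A-F (2): add — endpoints in different components.
F-I (3): add — endpoints in different components.
G-I (4): skip — G and I already connected.
A-C (5): add — endpoints in different components.
D-H (6): add — endpoints in different components.
D-F (7): add — endpoints in different components.
A-H (8): skip — A and H already connected.
C-I (10): skip — C and I already connected.
H-I (11): skip — H and I already connected.
B-D (12): add — endpoints in different components.
E-I (13): add — endpoints in different components.
MST edge set: {F-G, A-F, F-I, A-C, D-H, D-F, B-D, E-I}.
Of the listed edges, {A-C, A-F} are in the MST → 2.

2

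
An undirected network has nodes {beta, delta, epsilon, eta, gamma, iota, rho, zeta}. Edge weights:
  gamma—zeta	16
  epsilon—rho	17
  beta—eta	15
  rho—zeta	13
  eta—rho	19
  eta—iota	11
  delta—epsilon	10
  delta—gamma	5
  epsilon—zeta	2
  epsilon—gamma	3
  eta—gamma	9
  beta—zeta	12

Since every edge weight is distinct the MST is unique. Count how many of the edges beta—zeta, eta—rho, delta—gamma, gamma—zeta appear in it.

2

Kruskal's algorithm — process edges by increasing weight (ties by edge label):
epsilon—zeta (2): add — endpoints in different components.
epsilon—gamma (3): add — endpoints in different components.
delta—gamma (5): add — endpoints in different components.
eta—gamma (9): add — endpoints in different components.
delta—epsilon (10): skip — delta and epsilon already connected.
eta—iota (11): add — endpoints in different components.
beta—zeta (12): add — endpoints in different components.
rho—zeta (13): add — endpoints in different components.
MST edge set: {epsilon—zeta, epsilon—gamma, delta—gamma, eta—gamma, eta—iota, beta—zeta, rho—zeta}.
Of the listed edges, {beta—zeta, delta—gamma} are in the MST → 2.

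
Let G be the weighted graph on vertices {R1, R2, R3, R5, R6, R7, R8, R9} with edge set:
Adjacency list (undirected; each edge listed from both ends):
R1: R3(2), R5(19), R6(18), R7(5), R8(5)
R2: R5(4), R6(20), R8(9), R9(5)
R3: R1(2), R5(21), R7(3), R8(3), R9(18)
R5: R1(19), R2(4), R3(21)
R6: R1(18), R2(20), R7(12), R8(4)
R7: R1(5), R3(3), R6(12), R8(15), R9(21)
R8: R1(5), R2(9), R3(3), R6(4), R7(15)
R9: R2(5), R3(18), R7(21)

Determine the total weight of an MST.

30

Grow the tree from R5 using Prim:
Step 1: cheapest edge leaving the tree is R2-R5 (4); add R2.
Step 2: cheapest edge leaving the tree is R2-R9 (5); add R9.
Step 3: cheapest edge leaving the tree is R2-R8 (9); add R8.
Step 4: cheapest edge leaving the tree is R3-R8 (3); add R3.
Step 5: cheapest edge leaving the tree is R1-R3 (2); add R1.
Step 6: cheapest edge leaving the tree is R3-R7 (3); add R7.
Step 7: cheapest edge leaving the tree is R6-R8 (4); add R6.
MST edges: R2-R5, R2-R9, R2-R8, R3-R8, R1-R3, R3-R7, R6-R8; total weight 4+5+9+3+2+3+4 = 30.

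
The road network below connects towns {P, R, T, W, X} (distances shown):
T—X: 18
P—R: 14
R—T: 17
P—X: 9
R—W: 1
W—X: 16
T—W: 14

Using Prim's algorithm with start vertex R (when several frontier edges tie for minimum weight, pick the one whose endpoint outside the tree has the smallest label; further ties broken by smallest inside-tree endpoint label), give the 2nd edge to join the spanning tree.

P-R

Prim's algorithm from R:
Step 1: cheapest edge leaving the tree is R—W (1); add W.
Step 2: cheapest edge leaving the tree is P—R (14); add P.
Step 3: cheapest edge leaving the tree is P—X (9); add X.
Step 4: cheapest edge leaving the tree is T—W (14); add T.
The 2nd edge added is P—R.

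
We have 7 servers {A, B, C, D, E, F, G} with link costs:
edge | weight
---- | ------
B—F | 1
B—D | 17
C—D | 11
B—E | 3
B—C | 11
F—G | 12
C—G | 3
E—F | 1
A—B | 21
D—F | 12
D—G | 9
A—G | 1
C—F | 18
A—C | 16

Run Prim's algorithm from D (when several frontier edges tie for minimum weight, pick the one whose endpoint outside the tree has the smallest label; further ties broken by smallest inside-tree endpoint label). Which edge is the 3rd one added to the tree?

C-G

Prim, starting at D.
Step 1: cheapest edge leaving the tree is D—G (9); add G.
Step 2: cheapest edge leaving the tree is A—G (1); add A.
Step 3: cheapest edge leaving the tree is C—G (3); add C.
Step 4: cheapest edge leaving the tree is B—C (11); add B.
Step 5: cheapest edge leaving the tree is B—F (1); add F.
Step 6: cheapest edge leaving the tree is E—F (1); add E.
The 3rd edge added is C—G.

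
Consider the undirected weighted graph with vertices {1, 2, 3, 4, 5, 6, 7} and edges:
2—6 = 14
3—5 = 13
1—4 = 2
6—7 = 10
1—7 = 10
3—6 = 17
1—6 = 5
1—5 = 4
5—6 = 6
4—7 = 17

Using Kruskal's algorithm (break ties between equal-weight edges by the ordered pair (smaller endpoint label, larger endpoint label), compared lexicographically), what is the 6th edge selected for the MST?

Kruskal's algorithm — process edges by increasing weight (ties by edge label):
1—4 (2): add. Components now {1,4} {2} {3} {5} {6} {7}
1—5 (4): add. Components now {1,4,5} {2} {3} {6} {7}
1—6 (5): add. Components now {1,4,5,6} {2} {3} {7}
5—6 (6): skip — 5 and 6 already connected.
1—7 (10): add. Components now {1,4,5,6,7} {2} {3}
6—7 (10): skip — 6 and 7 already connected.
3—5 (13): add. Components now {1,3,4,5,6,7} {2}
2—6 (14): add. Components now {1,2,3,4,5,6,7}
The 6th edge added is 2—6.

2-6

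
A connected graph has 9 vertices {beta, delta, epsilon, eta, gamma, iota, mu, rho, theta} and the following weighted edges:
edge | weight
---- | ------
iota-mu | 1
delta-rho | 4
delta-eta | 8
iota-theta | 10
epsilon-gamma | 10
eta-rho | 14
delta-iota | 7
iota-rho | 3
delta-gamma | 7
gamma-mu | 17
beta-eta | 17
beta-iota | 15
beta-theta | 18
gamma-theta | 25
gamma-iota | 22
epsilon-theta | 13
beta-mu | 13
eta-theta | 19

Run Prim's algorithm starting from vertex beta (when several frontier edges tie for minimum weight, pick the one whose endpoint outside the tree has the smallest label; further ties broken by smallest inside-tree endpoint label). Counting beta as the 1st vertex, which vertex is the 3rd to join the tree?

iota

Grow the tree from beta using Prim:
Step 1: cheapest edge leaving the tree is beta-mu (13); add mu.
Step 2: cheapest edge leaving the tree is iota-mu (1); add iota.
Step 3: cheapest edge leaving the tree is iota-rho (3); add rho.
Step 4: cheapest edge leaving the tree is delta-rho (4); add delta.
Step 5: cheapest edge leaving the tree is delta-gamma (7); add gamma.
Step 6: cheapest edge leaving the tree is delta-eta (8); add eta.
Step 7: cheapest edge leaving the tree is epsilon-gamma (10); add epsilon.
Step 8: cheapest edge leaving the tree is iota-theta (10); add theta.
Vertex order: beta, mu, iota, rho, delta, gamma, eta, epsilon, theta. The 3rd vertex is iota.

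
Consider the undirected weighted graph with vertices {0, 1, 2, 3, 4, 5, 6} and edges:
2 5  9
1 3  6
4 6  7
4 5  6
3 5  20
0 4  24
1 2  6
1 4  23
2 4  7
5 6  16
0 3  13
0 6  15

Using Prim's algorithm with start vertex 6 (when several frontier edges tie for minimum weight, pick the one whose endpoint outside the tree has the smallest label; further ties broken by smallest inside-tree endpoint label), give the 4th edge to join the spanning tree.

1-2

Prim, starting at 6.
Step 1: cheapest edge leaving the tree is 4 6 (7); add 4.
Step 2: cheapest edge leaving the tree is 4 5 (6); add 5.
Step 3: cheapest edge leaving the tree is 2 4 (7); add 2.
Step 4: cheapest edge leaving the tree is 1 2 (6); add 1.
Step 5: cheapest edge leaving the tree is 1 3 (6); add 3.
Step 6: cheapest edge leaving the tree is 0 3 (13); add 0.
The 4th edge added is 1 2.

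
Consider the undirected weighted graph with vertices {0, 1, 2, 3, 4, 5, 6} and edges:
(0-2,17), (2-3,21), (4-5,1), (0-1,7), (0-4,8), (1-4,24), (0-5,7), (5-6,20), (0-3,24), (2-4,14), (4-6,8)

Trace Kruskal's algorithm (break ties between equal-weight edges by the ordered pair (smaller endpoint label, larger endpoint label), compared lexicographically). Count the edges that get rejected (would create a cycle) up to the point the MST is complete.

3

Sort edges by weight, then run Kruskal:
4-5 (1): add — endpoints in different components.
0-1 (7): add — endpoints in different components.
0-5 (7): add — endpoints in different components.
0-4 (8): skip — 0 and 4 already connected.
4-6 (8): add — endpoints in different components.
2-4 (14): add — endpoints in different components.
0-2 (17): skip — 0 and 2 already connected.
5-6 (20): skip — 5 and 6 already connected.
2-3 (21): add — endpoints in different components.
Edges rejected before the tree was complete: 3.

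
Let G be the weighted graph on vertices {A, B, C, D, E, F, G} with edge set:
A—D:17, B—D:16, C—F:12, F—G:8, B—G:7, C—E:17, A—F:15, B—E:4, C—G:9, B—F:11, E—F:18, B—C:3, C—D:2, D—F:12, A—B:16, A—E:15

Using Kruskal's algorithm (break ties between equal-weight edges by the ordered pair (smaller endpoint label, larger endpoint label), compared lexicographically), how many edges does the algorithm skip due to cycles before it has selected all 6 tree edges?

4

Kruskal's algorithm — process edges by increasing weight (ties by edge label):
C—D (2): add. Components now {A} {B} {C,D} {E} {F} {G}
B—C (3): add. Components now {A} {B,C,D} {E} {F} {G}
B—E (4): add. Components now {A} {B,C,D,E} {F} {G}
B—G (7): add. Components now {A} {B,C,D,E,G} {F}
F—G (8): add. Components now {A} {B,C,D,E,F,G}
C—G (9): skip — C and G already connected.
B—F (11): skip — B and F already connected.
C—F (12): skip — C and F already connected.
D—F (12): skip — D and F already connected.
A—E (15): add. Components now {A,B,C,D,E,F,G}
Edges rejected before the tree was complete: 4.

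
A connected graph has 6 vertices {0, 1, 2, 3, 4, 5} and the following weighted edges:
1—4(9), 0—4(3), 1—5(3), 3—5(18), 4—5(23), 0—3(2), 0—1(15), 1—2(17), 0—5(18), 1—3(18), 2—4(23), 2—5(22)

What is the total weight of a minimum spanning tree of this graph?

Prim, starting at 0.
Step 1: frontier [0—3 2, 0—4 3, 0—1 15, 0—5 18] → take 0—3 (2); add 3.
Step 2: frontier [0—4 3, 0—1 15, 0—5 18, 1—3 18, 3—5 18] → take 0—4 (3); add 4.
Step 3: frontier [0—1 15, 0—5 18, 1—3 18, 3—5 18, 1—4 9, 2—4 23, 4—5 23] → take 1—4 (9); add 1.
Step 4: frontier [0—5 18, 1—5 3, 1—2 17, 3—5 18, 2—4 23, 4—5 23] → take 1—5 (3); add 5.
Step 5: frontier [1—2 17, 2—4 23, 2—5 22] → take 1—2 (17); add 2.
MST edges: 0—3, 0—4, 1—4, 1—5, 1—2; total weight 2+3+9+3+17 = 34.

34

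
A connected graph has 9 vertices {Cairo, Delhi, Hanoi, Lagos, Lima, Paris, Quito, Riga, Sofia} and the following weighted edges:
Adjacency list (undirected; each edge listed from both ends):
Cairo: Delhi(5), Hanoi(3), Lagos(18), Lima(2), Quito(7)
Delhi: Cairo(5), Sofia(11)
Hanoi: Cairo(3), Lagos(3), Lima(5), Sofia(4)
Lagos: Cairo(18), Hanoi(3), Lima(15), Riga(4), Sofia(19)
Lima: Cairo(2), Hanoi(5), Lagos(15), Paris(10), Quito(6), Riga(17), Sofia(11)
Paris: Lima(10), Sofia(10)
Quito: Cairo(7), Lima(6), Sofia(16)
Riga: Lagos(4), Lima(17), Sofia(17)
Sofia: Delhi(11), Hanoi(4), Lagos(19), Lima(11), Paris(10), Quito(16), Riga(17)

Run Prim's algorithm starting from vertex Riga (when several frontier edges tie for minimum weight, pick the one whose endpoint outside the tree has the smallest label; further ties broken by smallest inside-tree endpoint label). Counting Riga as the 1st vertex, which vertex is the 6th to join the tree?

Prim, starting at Riga.
Step 1: cheapest edge leaving the tree is Lagos—Riga (4); add Lagos.
Step 2: cheapest edge leaving the tree is Hanoi—Lagos (3); add Hanoi.
Step 3: cheapest edge leaving the tree is Cairo—Hanoi (3); add Cairo.
Step 4: cheapest edge leaving the tree is Cairo—Lima (2); add Lima.
Step 5: cheapest edge leaving the tree is Hanoi—Sofia (4); add Sofia.
Step 6: cheapest edge leaving the tree is Cairo—Delhi (5); add Delhi.
Step 7: cheapest edge leaving the tree is Lima—Quito (6); add Quito.
Step 8: cheapest edge leaving the tree is Lima—Paris (10); add Paris.
Vertex order: Riga, Lagos, Hanoi, Cairo, Lima, Sofia, Delhi, Quito, Paris. The 6th vertex is Sofia.

Sofia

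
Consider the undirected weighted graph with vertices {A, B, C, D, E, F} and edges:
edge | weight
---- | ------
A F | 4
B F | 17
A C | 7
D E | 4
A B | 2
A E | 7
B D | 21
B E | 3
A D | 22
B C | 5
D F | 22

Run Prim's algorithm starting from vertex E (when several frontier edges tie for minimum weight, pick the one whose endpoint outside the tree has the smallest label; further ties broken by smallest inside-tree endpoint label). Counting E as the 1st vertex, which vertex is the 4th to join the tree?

D

Prim's algorithm from E:
Step 1: frontier [B E 3, D E 4, A E 7] → take B E (3); add B.
Step 2: frontier [A B 2, B C 5, B F 17, B D 21, D E 4, A E 7] → take A B (2); add A.
Step 3: frontier [A F 4, A C 7, A D 22, B C 5, B F 17, B D 21, D E 4] → take D E (4); add D.
Step 4: frontier [A F 4, A C 7, B C 5, B F 17, D F 22] → take A F (4); add F.
Step 5: frontier [A C 7, B C 5] → take B C (5); add C.
Vertex order: E, B, A, D, F, C. The 4th vertex is D.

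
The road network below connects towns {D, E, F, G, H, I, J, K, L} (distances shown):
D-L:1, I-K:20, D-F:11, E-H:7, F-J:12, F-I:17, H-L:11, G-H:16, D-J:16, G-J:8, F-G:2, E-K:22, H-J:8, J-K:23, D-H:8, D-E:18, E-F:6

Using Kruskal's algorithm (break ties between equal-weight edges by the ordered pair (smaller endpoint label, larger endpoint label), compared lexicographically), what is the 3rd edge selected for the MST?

Kruskal's algorithm — process edges by increasing weight (ties by edge label):
D-L (1): add — endpoints in different components.
F-G (2): add — endpoints in different components.
E-F (6): add — endpoints in different components.
E-H (7): add — endpoints in different components.
D-H (8): add — endpoints in different components.
G-J (8): add — endpoints in different components.
H-J (8): skip — H and J already connected.
D-F (11): skip — D and F already connected.
H-L (11): skip — H and L already connected.
F-J (12): skip — F and J already connected.
D-J (16): skip — D and J already connected.
G-H (16): skip — G and H already connected.
F-I (17): add — endpoints in different components.
D-E (18): skip — D and E already connected.
I-K (20): add — endpoints in different components.
The 3rd edge added is E-F.

E-F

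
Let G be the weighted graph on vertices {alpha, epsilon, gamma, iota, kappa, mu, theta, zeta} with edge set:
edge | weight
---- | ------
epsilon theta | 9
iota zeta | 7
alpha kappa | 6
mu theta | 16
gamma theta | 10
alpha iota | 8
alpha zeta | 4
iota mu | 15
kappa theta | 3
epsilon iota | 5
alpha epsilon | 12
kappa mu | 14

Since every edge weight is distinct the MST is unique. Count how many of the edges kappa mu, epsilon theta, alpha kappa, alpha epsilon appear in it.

Sort edges by weight, then run Kruskal:
kappa theta (3): add — endpoints in different components.
alpha zeta (4): add — endpoints in different components.
epsilon iota (5): add — endpoints in different components.
alpha kappa (6): add — endpoints in different components.
iota zeta (7): add — endpoints in different components.
alpha iota (8): skip — alpha and iota already connected.
epsilon theta (9): skip — theta and epsilon already connected.
gamma theta (10): add — endpoints in different components.
alpha epsilon (12): skip — epsilon and alpha already connected.
kappa mu (14): add — endpoints in different components.
MST edge set: {kappa theta, alpha zeta, epsilon iota, alpha kappa, iota zeta, gamma theta, kappa mu}.
Of the listed edges, {kappa mu, alpha kappa} are in the MST → 2.

2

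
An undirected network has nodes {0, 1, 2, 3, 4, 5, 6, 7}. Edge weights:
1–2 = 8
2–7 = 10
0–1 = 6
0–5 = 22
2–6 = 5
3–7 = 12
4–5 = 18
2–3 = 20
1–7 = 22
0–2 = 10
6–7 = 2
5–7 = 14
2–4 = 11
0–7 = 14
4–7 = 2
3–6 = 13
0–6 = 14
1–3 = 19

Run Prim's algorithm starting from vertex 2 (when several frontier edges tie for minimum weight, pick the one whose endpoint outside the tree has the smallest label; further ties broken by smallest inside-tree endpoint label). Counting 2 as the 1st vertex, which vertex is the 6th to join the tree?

Grow the tree from 2 using Prim:
Step 1: cheapest edge leaving the tree is 2–6 (5); add 6.
Step 2: cheapest edge leaving the tree is 6–7 (2); add 7.
Step 3: cheapest edge leaving the tree is 4–7 (2); add 4.
Step 4: cheapest edge leaving the tree is 1–2 (8); add 1.
Step 5: cheapest edge leaving the tree is 0–1 (6); add 0.
Step 6: cheapest edge leaving the tree is 3–7 (12); add 3.
Step 7: cheapest edge leaving the tree is 5–7 (14); add 5.
Vertex order: 2, 6, 7, 4, 1, 0, 3, 5. The 6th vertex is 0.

0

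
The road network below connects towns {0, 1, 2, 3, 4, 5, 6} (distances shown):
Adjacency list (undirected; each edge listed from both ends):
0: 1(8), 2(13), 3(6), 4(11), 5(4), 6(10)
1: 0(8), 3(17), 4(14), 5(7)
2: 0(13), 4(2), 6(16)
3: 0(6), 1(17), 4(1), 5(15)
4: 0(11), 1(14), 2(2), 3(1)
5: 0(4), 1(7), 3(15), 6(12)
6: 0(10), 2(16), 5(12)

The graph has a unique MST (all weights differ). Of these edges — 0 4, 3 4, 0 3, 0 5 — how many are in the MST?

3

Kruskal: consider edges lightest-first.
3 4 (1): add — endpoints in different components.
2 4 (2): add — endpoints in different components.
0 5 (4): add — endpoints in different components.
0 3 (6): add — endpoints in different components.
1 5 (7): add — endpoints in different components.
0 1 (8): skip — 0 and 1 already connected.
0 6 (10): add — endpoints in different components.
MST edge set: {3 4, 2 4, 0 5, 0 3, 1 5, 0 6}.
Of the listed edges, {3 4, 0 3, 0 5} are in the MST → 3.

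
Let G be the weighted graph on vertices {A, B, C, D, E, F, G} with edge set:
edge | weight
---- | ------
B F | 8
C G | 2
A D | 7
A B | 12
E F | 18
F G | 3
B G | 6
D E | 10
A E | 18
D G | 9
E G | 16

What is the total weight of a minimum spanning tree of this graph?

Kruskal: consider edges lightest-first.
C G (2): add. Components now {A} {B} {C,G} {D} {E} {F}
F G (3): add. Components now {A} {B} {C,F,G} {D} {E}
B G (6): add. Components now {A} {B,C,F,G} {D} {E}
A D (7): add. Components now {A,D} {B,C,F,G} {E}
B F (8): skip — B and F already connected.
D G (9): add. Components now {A,B,C,D,F,G} {E}
D E (10): add. Components now {A,B,C,D,E,F,G}
MST edges: C G, F G, B G, A D, D G, D E; total weight 2+3+6+7+9+10 = 37.

37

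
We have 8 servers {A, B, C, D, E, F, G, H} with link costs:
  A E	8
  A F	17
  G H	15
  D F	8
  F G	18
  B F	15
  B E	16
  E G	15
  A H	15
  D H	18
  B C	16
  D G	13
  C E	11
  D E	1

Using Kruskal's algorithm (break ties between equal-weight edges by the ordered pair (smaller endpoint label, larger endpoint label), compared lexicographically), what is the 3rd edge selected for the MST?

Sort edges by weight, then run Kruskal:
D E (1): add — endpoints in different components.
A E (8): add — endpoints in different components.
D F (8): add — endpoints in different components.
C E (11): add — endpoints in different components.
D G (13): add — endpoints in different components.
A H (15): add — endpoints in different components.
B F (15): add — endpoints in different components.
The 3rd edge added is D F.

D-F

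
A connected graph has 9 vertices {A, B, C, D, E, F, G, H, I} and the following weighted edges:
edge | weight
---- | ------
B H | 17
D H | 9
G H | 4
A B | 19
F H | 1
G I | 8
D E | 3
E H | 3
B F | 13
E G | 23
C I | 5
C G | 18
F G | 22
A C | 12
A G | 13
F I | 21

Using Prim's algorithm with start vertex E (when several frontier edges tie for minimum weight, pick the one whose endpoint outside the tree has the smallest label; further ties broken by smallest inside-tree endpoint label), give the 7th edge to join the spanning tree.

A-C

Prim, starting at E.
Step 1: cheapest edge leaving the tree is D E (3); add D.
Step 2: cheapest edge leaving the tree is E H (3); add H.
Step 3: cheapest edge leaving the tree is F H (1); add F.
Step 4: cheapest edge leaving the tree is G H (4); add G.
Step 5: cheapest edge leaving the tree is G I (8); add I.
Step 6: cheapest edge leaving the tree is C I (5); add C.
Step 7: cheapest edge leaving the tree is A C (12); add A.
Step 8: cheapest edge leaving the tree is B F (13); add B.
The 7th edge added is A C.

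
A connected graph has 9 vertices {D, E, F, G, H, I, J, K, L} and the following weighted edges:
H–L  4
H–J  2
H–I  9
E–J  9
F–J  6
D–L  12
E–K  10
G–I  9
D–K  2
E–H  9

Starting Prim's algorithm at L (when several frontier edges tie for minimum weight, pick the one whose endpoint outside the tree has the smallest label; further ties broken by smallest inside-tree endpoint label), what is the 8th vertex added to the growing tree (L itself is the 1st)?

K

Prim's algorithm from L:
Step 1: frontier [H–L 4, D–L 12] → take H–L (4); add H.
Step 2: frontier [H–J 2, E–H 9, H–I 9, D–L 12] → take H–J (2); add J.
Step 3: frontier [E–H 9, H–I 9, F–J 6, E–J 9, D–L 12] → take F–J (6); add F.
Step 4: frontier [E–H 9, H–I 9, E–J 9, D–L 12] → take E–H (9); add E.
Step 5: frontier [E–K 10, H–I 9, D–L 12] → take H–I (9); add I.
Step 6: frontier [E–K 10, G–I 9, D–L 12] → take G–I (9); add G.
Step 7: frontier [E–K 10, D–L 12] → take E–K (10); add K.
Step 8: frontier [D–K 2, D–L 12] → take D–K (2); add D.
Vertex order: L, H, J, F, E, I, G, K, D. The 8th vertex is K.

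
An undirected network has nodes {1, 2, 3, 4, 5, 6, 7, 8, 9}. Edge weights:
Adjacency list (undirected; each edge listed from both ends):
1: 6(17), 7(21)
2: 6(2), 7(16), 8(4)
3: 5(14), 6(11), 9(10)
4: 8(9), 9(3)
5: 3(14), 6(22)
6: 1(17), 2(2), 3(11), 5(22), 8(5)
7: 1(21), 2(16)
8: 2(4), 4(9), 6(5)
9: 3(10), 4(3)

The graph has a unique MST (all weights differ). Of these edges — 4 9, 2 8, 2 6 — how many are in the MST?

Kruskal's algorithm — process edges by increasing weight (ties by edge label):
2 6 (2): add — endpoints in different components.
4 9 (3): add — endpoints in different components.
2 8 (4): add — endpoints in different components.
6 8 (5): skip — 6 and 8 already connected.
4 8 (9): add — endpoints in different components.
3 9 (10): add — endpoints in different components.
3 6 (11): skip — 3 and 6 already connected.
3 5 (14): add — endpoints in different components.
2 7 (16): add — endpoints in different components.
1 6 (17): add — endpoints in different components.
MST edge set: {2 6, 4 9, 2 8, 4 8, 3 9, 3 5, 2 7, 1 6}.
Of the listed edges, {4 9, 2 8, 2 6} are in the MST → 3.

3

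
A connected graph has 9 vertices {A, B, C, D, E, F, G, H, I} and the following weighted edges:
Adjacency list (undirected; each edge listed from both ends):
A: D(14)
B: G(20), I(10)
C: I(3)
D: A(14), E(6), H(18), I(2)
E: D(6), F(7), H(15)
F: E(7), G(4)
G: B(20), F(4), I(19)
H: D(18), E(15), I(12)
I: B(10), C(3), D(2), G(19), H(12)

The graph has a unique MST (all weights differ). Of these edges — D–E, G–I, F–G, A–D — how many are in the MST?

Kruskal: consider edges lightest-first.
D–I (2): add — endpoints in different components.
C–I (3): add — endpoints in different components.
F–G (4): add — endpoints in different components.
D–E (6): add — endpoints in different components.
E–F (7): add — endpoints in different components.
B–I (10): add — endpoints in different components.
H–I (12): add — endpoints in different components.
A–D (14): add — endpoints in different components.
MST edge set: {D–I, C–I, F–G, D–E, E–F, B–I, H–I, A–D}.
Of the listed edges, {D–E, F–G, A–D} are in the MST → 3.

3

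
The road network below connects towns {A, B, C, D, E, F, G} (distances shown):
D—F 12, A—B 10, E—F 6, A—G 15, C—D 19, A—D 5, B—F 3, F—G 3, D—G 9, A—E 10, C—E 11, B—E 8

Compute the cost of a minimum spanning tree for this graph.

37

Kruskal: consider edges lightest-first.
B—F (3): add. Components now {A} {B,F} {C} {D} {E} {G}
F—G (3): add. Components now {A} {B,F,G} {C} {D} {E}
A—D (5): add. Components now {A,D} {B,F,G} {C} {E}
E—F (6): add. Components now {A,D} {B,E,F,G} {C}
B—E (8): skip — B and E already connected.
D—G (9): add. Components now {A,B,D,E,F,G} {C}
A—B (10): skip — A and B already connected.
A—E (10): skip — A and E already connected.
C—E (11): add. Components now {A,B,C,D,E,F,G}
MST edges: B—F, F—G, A—D, E—F, D—G, C—E; total weight 3+3+5+6+9+11 = 37.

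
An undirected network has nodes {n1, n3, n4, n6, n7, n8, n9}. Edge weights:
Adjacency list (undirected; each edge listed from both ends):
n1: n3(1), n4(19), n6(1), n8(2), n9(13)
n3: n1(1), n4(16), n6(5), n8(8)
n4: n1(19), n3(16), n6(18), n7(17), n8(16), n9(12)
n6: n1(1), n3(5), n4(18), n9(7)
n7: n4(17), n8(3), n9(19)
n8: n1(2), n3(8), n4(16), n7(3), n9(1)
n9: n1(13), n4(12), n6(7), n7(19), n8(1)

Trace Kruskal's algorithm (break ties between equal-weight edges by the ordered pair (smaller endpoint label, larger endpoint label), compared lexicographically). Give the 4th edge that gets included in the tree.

n1-n8

Kruskal's algorithm — process edges by increasing weight (ties by edge label):
n1–n3 (1): add — endpoints in different components.
n1–n6 (1): add — endpoints in different components.
n8–n9 (1): add — endpoints in different components.
n1–n8 (2): add — endpoints in different components.
n7–n8 (3): add — endpoints in different components.
n3–n6 (5): skip — n3 and n6 already connected.
n6–n9 (7): skip — n6 and n9 already connected.
n3–n8 (8): skip — n8 and n3 already connected.
n4–n9 (12): add — endpoints in different components.
The 4th edge added is n1–n8.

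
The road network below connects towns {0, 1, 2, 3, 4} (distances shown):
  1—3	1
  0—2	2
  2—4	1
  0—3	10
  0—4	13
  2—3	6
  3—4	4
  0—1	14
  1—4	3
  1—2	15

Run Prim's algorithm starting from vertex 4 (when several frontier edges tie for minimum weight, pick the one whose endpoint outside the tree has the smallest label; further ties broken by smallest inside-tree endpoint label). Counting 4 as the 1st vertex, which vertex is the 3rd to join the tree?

0

Prim's algorithm from 4:
Step 1: cheapest edge leaving the tree is 2—4 (1); add 2.
Step 2: cheapest edge leaving the tree is 0—2 (2); add 0.
Step 3: cheapest edge leaving the tree is 1—4 (3); add 1.
Step 4: cheapest edge leaving the tree is 1—3 (1); add 3.
Vertex order: 4, 2, 0, 1, 3. The 3rd vertex is 0.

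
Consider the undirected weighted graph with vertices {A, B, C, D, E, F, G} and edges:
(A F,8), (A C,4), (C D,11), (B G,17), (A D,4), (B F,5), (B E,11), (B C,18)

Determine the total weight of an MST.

Kruskal: consider edges lightest-first.
A C (4): add — endpoints in different components.
A D (4): add — endpoints in different components.
B F (5): add — endpoints in different components.
A F (8): add — endpoints in different components.
B E (11): add — endpoints in different components.
C D (11): skip — C and D already connected.
B G (17): add — endpoints in different components.
MST edges: A C, A D, B F, A F, B E, B G; total weight 4+4+5+8+11+17 = 49.

49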